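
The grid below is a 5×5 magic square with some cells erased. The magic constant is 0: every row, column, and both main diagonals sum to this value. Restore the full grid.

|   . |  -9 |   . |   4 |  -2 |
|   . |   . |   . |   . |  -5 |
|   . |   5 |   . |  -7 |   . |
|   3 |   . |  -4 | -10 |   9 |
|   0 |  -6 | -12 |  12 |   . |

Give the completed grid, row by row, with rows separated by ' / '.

-3 -9 10 4 -2 / -11 8 7 1 -5 / 11 5 -1 -7 -8 / 3 2 -4 -10 9 / 0 -6 -12 12 6

From row 4, 0 − (3 + (-4) + (-10) + 9) gives (4,2) = 2.
Row 5 must total 0; the given cells sum to -6, so (5,5) = 6.
Using column 2: -9 + 5 + 2 + (-6) + ? → (2,2) = 0 − (-8) = 8.
Using column 4: 4 + (-7) + (-10) + 12 + ? → (2,4) = 0 − (-1) = 1.
The remaining cell in column 5 is (3,5) = 0 − 8 = -8.
The remaining cell in anti-diagonal is (3,3) = 0 − 1 = -1.
Row 3: 5 + (-1) + (-7) + (-8) + ? = 0, so (3,1) = 11.
The remaining cell in main diagonal is (1,1) = 0 − 3 = -3.
The remaining cell in row 1 is (1,3) = 0 − (-10) = 10.
Column 1 needs 0; the known cells sum to 11, so (2,1) = -11.
The remaining cell in column 3 is (2,3) = 0 − (-7) = 7.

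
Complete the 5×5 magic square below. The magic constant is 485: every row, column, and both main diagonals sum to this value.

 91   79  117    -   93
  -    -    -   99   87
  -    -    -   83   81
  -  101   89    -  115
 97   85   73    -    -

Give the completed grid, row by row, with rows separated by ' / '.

Row 1 must total 485; the given cells sum to 380, so (1,4) = 105.
Using column 5: 93 + 87 + 81 + 115 + ? → (5,5) = 485 − 376 = 109.
Anti-diagonal: 93 + 99 + 101 + 97 + ? = 485, so (3,3) = 95.
Row 5 needs 485; the known cells sum to 364, so (5,4) = 121.
The remaining cell in column 3 is (2,3) = 485 − 374 = 111.
Column 4: 105 + 99 + 83 + 121 + ? = 485, so (4,4) = 77.
From main diagonal, 485 − (91 + 95 + 77 + 109) gives (2,2) = 113.
The remaining cell in row 2 is (2,1) = 485 − 410 = 75.
Using row 4: 101 + 89 + 77 + 115 + ? → (4,1) = 485 − 382 = 103.
Column 1: 91 + 75 + 103 + 97 + ? = 485, so (3,1) = 119.
The remaining cell in column 2 is (3,2) = 485 − 378 = 107.

91 79 117 105 93 / 75 113 111 99 87 / 119 107 95 83 81 / 103 101 89 77 115 / 97 85 73 121 109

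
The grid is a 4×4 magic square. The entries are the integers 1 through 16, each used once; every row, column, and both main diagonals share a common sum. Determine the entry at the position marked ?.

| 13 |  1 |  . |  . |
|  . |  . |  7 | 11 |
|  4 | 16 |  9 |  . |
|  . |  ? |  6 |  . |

15

The entries are 1 through 16, which sum to 136, so each line sums to 136/4 = 34.
Row 3 needs 34; the known cells sum to 29, so (3,4) = 5.
Column 3 must total 34; the given cells sum to 22, so (1,3) = 12.
Row 1: 13 + 1 + 12 + ? = 34, so (1,4) = 8.
From column 4, 34 − (8 + 11 + 5) gives (4,4) = 10.
Main diagonal must total 34; the given cells sum to 32, so (2,2) = 2.
Anti-diagonal: 8 + 7 + 16 + ? = 34, so (4,1) = 3.
The remaining cell in row 2 is (2,1) = 34 − 20 = 14.
Using row 4: 3 + 6 + 10 + ? → (4,2) = 34 − 19 = 15.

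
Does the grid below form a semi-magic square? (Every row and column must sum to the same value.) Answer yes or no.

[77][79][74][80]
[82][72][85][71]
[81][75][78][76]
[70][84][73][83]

Row 1: 77 + 79 + 74 + 80 = 310.
Row 2: 82 + 72 + 85 + 71 = 310.
Row 3: 81 + 75 + 78 + 76 = 310.
Row 4: 70 + 84 + 73 + 83 = 310.
Column 1: 77 + 82 + 81 + 70 = 310.
Column 2: 79 + 72 + 75 + 84 = 310.
Column 3: 74 + 85 + 78 + 73 = 310.
Column 4: 80 + 71 + 76 + 83 = 310.
All lines sum to 310.

Yes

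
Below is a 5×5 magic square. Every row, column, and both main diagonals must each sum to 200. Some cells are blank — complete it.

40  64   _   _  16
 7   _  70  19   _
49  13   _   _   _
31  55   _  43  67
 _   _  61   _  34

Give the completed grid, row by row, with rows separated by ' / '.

Row 4: 31 + 55 + 43 + 67 + ? = 200, so (4,3) = 4.
Column 1: 40 + 7 + 49 + 31 + ? = 200, so (5,1) = 73.
Anti-diagonal must total 200; the given cells sum to 163, so (3,3) = 37.
Column 3: 70 + 37 + 4 + 61 + ? = 200, so (1,3) = 28.
From main diagonal, 200 − (40 + 37 + 43 + 34) gives (2,2) = 46.
From row 1, 200 − (40 + 64 + 28 + 16) gives (1,4) = 52.
The remaining cell in row 2 is (2,5) = 200 − 142 = 58.
Column 2 needs 200; the known cells sum to 178, so (5,2) = 22.
Column 5 must total 200; the given cells sum to 175, so (3,5) = 25.
From row 3, 200 − (49 + 13 + 37 + 25) gives (3,4) = 76.
Row 5 must total 200; the given cells sum to 190, so (5,4) = 10.

40 64 28 52 16 / 7 46 70 19 58 / 49 13 37 76 25 / 31 55 4 43 67 / 73 22 61 10 34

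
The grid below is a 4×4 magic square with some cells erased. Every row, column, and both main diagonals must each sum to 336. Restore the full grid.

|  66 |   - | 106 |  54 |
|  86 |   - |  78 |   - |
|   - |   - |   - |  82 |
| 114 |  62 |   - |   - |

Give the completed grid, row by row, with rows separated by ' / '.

66 110 106 54 / 86 74 78 98 / 70 90 94 82 / 114 62 58 102

Using row 1: 66 + 106 + 54 + ? → (1,2) = 336 − 226 = 110.
Using column 1: 66 + 86 + 114 + ? → (3,1) = 336 − 266 = 70.
The remaining cell in anti-diagonal is (3,2) = 336 − 246 = 90.
The remaining cell in row 3 is (3,3) = 336 − 242 = 94.
Using column 2: 110 + 90 + 62 + ? → (2,2) = 336 − 262 = 74.
Column 3 must total 336; the given cells sum to 278, so (4,3) = 58.
Main diagonal must total 336; the given cells sum to 234, so (4,4) = 102.
Row 2 needs 336; the known cells sum to 238, so (2,4) = 98.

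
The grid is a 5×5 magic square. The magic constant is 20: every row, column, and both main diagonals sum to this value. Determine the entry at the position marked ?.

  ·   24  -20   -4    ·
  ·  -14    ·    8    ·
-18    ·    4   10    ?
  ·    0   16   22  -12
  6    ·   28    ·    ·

26

The remaining cell in row 4 is (4,1) = 20 − 26 = -6.
Using column 3: -20 + 4 + 16 + 28 + ? → (2,3) = 20 − 28 = -8.
From column 4, 20 − (-4 + 8 + 10 + 22) gives (5,4) = -16.
Anti-diagonal needs 20; the known cells sum to 18, so (1,5) = 2.
The remaining cell in row 1 is (1,1) = 20 − 2 = 18.
Column 1 needs 20; the known cells sum to 0, so (2,1) = 20.
Main diagonal needs 20; the known cells sum to 30, so (5,5) = -10.
Using row 2: 20 + (-14) + (-8) + 8 + ? → (2,5) = 20 − 6 = 14.
Using row 5: 6 + 28 + (-16) + (-10) + ? → (5,2) = 20 − 8 = 12.
Column 2 needs 20; the known cells sum to 22, so (3,2) = -2.
Column 5 must total 20; the given cells sum to -6, so (3,5) = 26.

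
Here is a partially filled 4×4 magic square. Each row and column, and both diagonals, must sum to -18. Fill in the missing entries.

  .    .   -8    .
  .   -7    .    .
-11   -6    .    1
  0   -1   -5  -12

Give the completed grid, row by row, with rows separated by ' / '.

3 -4 -8 -9 / -10 -7 -3 2 / -11 -6 -2 1 / 0 -1 -5 -12

Row 3 must total -18; the given cells sum to -16, so (3,3) = -2.
Column 2 needs -18; the known cells sum to -14, so (1,2) = -4.
Column 3: -8 + (-2) + (-5) + ? = -18, so (2,3) = -3.
Main diagonal needs -18; the known cells sum to -21, so (1,1) = 3.
Using anti-diagonal: -3 + (-6) + 0 + ? → (1,4) = -18 − (-9) = -9.
Column 1: 3 + (-11) + 0 + ? = -18, so (2,1) = -10.
Column 4: -9 + 1 + (-12) + ? = -18, so (2,4) = 2.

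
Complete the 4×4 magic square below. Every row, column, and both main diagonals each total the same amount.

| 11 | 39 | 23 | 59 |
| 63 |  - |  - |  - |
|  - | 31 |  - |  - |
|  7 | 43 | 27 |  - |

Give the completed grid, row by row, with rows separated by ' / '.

Row 1 is already complete: 11 + 39 + 23 + 59 = 132, so that is the magic constant.
The remaining cell in row 4 is (4,4) = 132 − 77 = 55.
Column 1 needs 132; the known cells sum to 81, so (3,1) = 51.
From column 2, 132 − (39 + 31 + 43) gives (2,2) = 19.
Main diagonal must total 132; the given cells sum to 85, so (3,3) = 47.
Anti-diagonal needs 132; the known cells sum to 97, so (2,3) = 35.
Row 2: 63 + 19 + 35 + ? = 132, so (2,4) = 15.
The remaining cell in row 3 is (3,4) = 132 − 129 = 3.

11 39 23 59 / 63 19 35 15 / 51 31 47 3 / 7 43 27 55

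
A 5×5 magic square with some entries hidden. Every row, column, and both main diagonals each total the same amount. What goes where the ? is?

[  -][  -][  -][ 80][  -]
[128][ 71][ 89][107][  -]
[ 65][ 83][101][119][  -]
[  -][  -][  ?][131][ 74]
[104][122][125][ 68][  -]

113

Column 4 is complete and sums to 505; that is the magic constant.
From row 2, 505 − (128 + 71 + 89 + 107) gives (2,5) = 110.
From row 3, 505 − (65 + 83 + 101 + 119) gives (3,5) = 137.
From row 5, 505 − (104 + 122 + 125 + 68) gives (5,5) = 86.
Using column 5: 110 + 137 + 74 + 86 + ? → (1,5) = 505 − 407 = 98.
The remaining cell in main diagonal is (1,1) = 505 − 389 = 116.
Using anti-diagonal: 98 + 107 + 101 + 104 + ? → (4,2) = 505 − 410 = 95.
Column 1 must total 505; the given cells sum to 413, so (4,1) = 92.
From column 2, 505 − (71 + 83 + 95 + 122) gives (1,2) = 134.
Using row 1: 116 + 134 + 80 + 98 + ? → (1,3) = 505 − 428 = 77.
Row 4: 92 + 95 + 131 + 74 + ? = 505, so (4,3) = 113.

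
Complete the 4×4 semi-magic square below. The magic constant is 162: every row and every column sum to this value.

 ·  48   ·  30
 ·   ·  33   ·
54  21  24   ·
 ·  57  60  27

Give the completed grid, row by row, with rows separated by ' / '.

39 48 45 30 / 51 36 33 42 / 54 21 24 63 / 18 57 60 27

From row 3, 162 − (54 + 21 + 24) gives (3,4) = 63.
From row 4, 162 − (57 + 60 + 27) gives (4,1) = 18.
Column 2: 48 + 21 + 57 + ? = 162, so (2,2) = 36.
The remaining cell in column 3 is (1,3) = 162 − 117 = 45.
Column 4 must total 162; the given cells sum to 120, so (2,4) = 42.
Using row 1: 48 + 45 + 30 + ? → (1,1) = 162 − 123 = 39.
Row 2: 36 + 33 + 42 + ? = 162, so (2,1) = 51.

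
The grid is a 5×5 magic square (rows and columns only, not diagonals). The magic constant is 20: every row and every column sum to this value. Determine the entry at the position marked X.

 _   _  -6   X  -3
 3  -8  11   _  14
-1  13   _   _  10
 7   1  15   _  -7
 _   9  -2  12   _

8

The remaining cell in row 2 is (2,4) = 20 − 20 = 0.
Row 4: 7 + 1 + 15 + (-7) + ? = 20, so (4,4) = 4.
Column 2 needs 20; the known cells sum to 15, so (1,2) = 5.
Column 3 must total 20; the given cells sum to 18, so (3,3) = 2.
Column 5: -3 + 14 + 10 + (-7) + ? = 20, so (5,5) = 6.
Using row 3: -1 + 13 + 2 + 10 + ? → (3,4) = 20 − 24 = -4.
From row 5, 20 − (9 + (-2) + 12 + 6) gives (5,1) = -5.
From column 1, 20 − (3 + (-1) + 7 + (-5)) gives (1,1) = 16.
From column 4, 20 − (0 + (-4) + 4 + 12) gives (1,4) = 8.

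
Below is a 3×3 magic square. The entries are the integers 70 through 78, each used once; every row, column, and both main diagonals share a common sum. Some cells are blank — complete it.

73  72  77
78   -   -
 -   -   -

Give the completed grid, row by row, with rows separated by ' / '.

73 72 77 / 78 74 70 / 71 76 75

The entries are 70 through 78, which sum to 666, so each line sums to 666/3 = 222.
Using column 1: 73 + 78 + ? → (3,1) = 222 − 151 = 71.
Using anti-diagonal: 77 + 71 + ? → (2,2) = 222 − 148 = 74.
Row 2 must total 222; the given cells sum to 152, so (2,3) = 70.
Column 2: 72 + 74 + ? = 222, so (3,2) = 76.
Using column 3: 77 + 70 + ? → (3,3) = 222 − 147 = 75.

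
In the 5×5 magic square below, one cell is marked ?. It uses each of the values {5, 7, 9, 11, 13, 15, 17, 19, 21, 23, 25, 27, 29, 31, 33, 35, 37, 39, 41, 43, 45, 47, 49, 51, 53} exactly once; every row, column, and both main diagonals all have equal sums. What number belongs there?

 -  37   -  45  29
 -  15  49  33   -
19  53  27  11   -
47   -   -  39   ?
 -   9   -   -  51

The 25 entries sum to 725, so each line sums to 725/5 = 145.
Row 3 must total 145; the given cells sum to 110, so (3,5) = 35.
Using column 2: 37 + 15 + 53 + 9 + ? → (4,2) = 145 − 114 = 31.
The remaining cell in column 4 is (5,4) = 145 − 128 = 17.
From main diagonal, 145 − (15 + 27 + 39 + 51) gives (1,1) = 13.
Anti-diagonal needs 145; the known cells sum to 120, so (5,1) = 25.
Row 1 needs 145; the known cells sum to 124, so (1,3) = 21.
From row 5, 145 − (25 + 9 + 17 + 51) gives (5,3) = 43.
Column 1 must total 145; the given cells sum to 104, so (2,1) = 41.
Column 3: 21 + 49 + 27 + 43 + ? = 145, so (4,3) = 5.
Row 2 must total 145; the given cells sum to 138, so (2,5) = 7.
Row 4 needs 145; the known cells sum to 122, so (4,5) = 23.

23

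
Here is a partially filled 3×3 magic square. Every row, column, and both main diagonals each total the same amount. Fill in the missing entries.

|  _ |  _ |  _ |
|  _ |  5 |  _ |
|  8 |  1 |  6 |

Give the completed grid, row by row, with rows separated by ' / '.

Row 3 is already complete: 8 + 1 + 6 = 15, so that is the magic constant.
From column 2, 15 − (5 + 1) gives (1,2) = 9.
Main diagonal: 5 + 6 + ? = 15, so (1,1) = 4.
The remaining cell in anti-diagonal is (1,3) = 15 − 13 = 2.
The remaining cell in column 1 is (2,1) = 15 − 12 = 3.
Column 3 needs 15; the known cells sum to 8, so (2,3) = 7.

4 9 2 / 3 5 7 / 8 1 6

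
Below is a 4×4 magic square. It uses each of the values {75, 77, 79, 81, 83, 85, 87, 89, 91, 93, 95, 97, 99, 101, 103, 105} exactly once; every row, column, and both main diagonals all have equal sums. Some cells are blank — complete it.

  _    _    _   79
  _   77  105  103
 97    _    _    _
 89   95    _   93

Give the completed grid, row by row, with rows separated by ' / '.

99 101 81 79 / 75 77 105 103 / 97 87 91 85 / 89 95 83 93

The 16 entries sum to 1440, so each line sums to 1440/4 = 360.
Row 2: 77 + 105 + 103 + ? = 360, so (2,1) = 75.
Row 4 must total 360; the given cells sum to 277, so (4,3) = 83.
Column 1 must total 360; the given cells sum to 261, so (1,1) = 99.
From column 4, 360 − (79 + 103 + 93) gives (3,4) = 85.
Using main diagonal: 99 + 77 + 93 + ? → (3,3) = 360 − 269 = 91.
Anti-diagonal must total 360; the given cells sum to 273, so (3,2) = 87.
Column 2 needs 360; the known cells sum to 259, so (1,2) = 101.
Column 3 needs 360; the known cells sum to 279, so (1,3) = 81.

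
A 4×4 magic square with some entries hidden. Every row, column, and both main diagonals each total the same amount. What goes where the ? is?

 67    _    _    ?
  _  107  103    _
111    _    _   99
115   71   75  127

Row 4 is complete and sums to 388; that is the magic constant.
The remaining cell in column 1 is (2,1) = 388 − 293 = 95.
Main diagonal needs 388; the known cells sum to 301, so (3,3) = 87.
Using row 2: 95 + 107 + 103 + ? → (2,4) = 388 − 305 = 83.
Using row 3: 111 + 87 + 99 + ? → (3,2) = 388 − 297 = 91.
Column 2: 107 + 91 + 71 + ? = 388, so (1,2) = 119.
Using column 3: 103 + 87 + 75 + ? → (1,3) = 388 − 265 = 123.
From column 4, 388 − (83 + 99 + 127) gives (1,4) = 79.

79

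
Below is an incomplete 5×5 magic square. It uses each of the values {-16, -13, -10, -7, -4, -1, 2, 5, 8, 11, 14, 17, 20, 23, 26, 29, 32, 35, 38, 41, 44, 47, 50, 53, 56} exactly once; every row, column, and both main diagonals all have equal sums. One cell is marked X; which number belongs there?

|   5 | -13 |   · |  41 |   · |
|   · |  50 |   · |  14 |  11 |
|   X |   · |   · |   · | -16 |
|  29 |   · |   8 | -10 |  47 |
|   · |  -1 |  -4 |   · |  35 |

56

The 25 entries sum to 500, so each line sums to 500/5 = 100.
Using row 4: 29 + 8 + (-10) + 47 + ? → (4,2) = 100 − 74 = 26.
Column 2 must total 100; the given cells sum to 62, so (3,2) = 38.
Column 5 needs 100; the known cells sum to 77, so (1,5) = 23.
Main diagonal: 5 + 50 + (-10) + 35 + ? = 100, so (3,3) = 20.
Anti-diagonal must total 100; the given cells sum to 83, so (5,1) = 17.
Row 1: 5 + (-13) + 41 + 23 + ? = 100, so (1,3) = 44.
Using row 5: 17 + (-1) + (-4) + 35 + ? → (5,4) = 100 − 47 = 53.
From column 3, 100 − (44 + 20 + 8 + (-4)) gives (2,3) = 32.
From column 4, 100 − (41 + 14 + (-10) + 53) gives (3,4) = 2.
The remaining cell in row 2 is (2,1) = 100 − 107 = -7.
Row 3 needs 100; the known cells sum to 44, so (3,1) = 56.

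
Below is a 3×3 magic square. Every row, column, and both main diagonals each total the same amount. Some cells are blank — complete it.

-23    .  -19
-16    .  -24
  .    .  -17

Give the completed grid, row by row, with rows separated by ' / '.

-23 -18 -19 / -16 -20 -24 / -21 -22 -17

Column 3 is already complete: -19 + -24 + -17 = -60, so that is the magic constant.
Using row 1: -23 + (-19) + ? → (1,2) = -60 − (-42) = -18.
The remaining cell in row 2 is (2,2) = -60 − (-40) = -20.
Column 1: -23 + (-16) + ? = -60, so (3,1) = -21.
Column 2 must total -60; the given cells sum to -38, so (3,2) = -22.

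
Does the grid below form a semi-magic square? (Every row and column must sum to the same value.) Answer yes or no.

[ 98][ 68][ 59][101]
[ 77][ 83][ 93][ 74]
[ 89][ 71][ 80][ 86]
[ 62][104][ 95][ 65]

No — column 3 sums to 327 but column 2 sums to 326.

Row 1: 98 + 68 + 59 + 101 = 326.
Row 2: 77 + 83 + 93 + 74 = 327.
Row 3: 89 + 71 + 80 + 86 = 326.
Row 4: 62 + 104 + 95 + 65 = 326.
Column 1: 98 + 77 + 89 + 62 = 326.
Column 2: 68 + 83 + 71 + 104 = 326.
Column 3: 59 + 93 + 80 + 95 = 327.
Column 4: 101 + 74 + 86 + 65 = 326.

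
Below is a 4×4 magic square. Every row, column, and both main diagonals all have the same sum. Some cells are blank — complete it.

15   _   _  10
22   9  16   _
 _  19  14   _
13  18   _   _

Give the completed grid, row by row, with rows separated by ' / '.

Anti-diagonal is already complete: 10 + 16 + 19 + 13 = 58, so that is the magic constant.
Row 2 must total 58; the given cells sum to 47, so (2,4) = 11.
From column 1, 58 − (15 + 22 + 13) gives (3,1) = 8.
Using column 2: 9 + 19 + 18 + ? → (1,2) = 58 − 46 = 12.
From main diagonal, 58 − (15 + 9 + 14) gives (4,4) = 20.
Row 1 must total 58; the given cells sum to 37, so (1,3) = 21.
From row 3, 58 − (8 + 19 + 14) gives (3,4) = 17.
The remaining cell in row 4 is (4,3) = 58 − 51 = 7.

15 12 21 10 / 22 9 16 11 / 8 19 14 17 / 13 18 7 20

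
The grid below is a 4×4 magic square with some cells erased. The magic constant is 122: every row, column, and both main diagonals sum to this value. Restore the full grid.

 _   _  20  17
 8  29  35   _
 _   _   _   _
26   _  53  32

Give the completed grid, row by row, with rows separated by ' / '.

The remaining cell in row 2 is (2,4) = 122 − 72 = 50.
Row 4 must total 122; the given cells sum to 111, so (4,2) = 11.
The remaining cell in column 3 is (3,3) = 122 − 108 = 14.
From column 4, 122 − (17 + 50 + 32) gives (3,4) = 23.
Using main diagonal: 29 + 14 + 32 + ? → (1,1) = 122 − 75 = 47.
Anti-diagonal must total 122; the given cells sum to 78, so (3,2) = 44.
Row 1: 47 + 20 + 17 + ? = 122, so (1,2) = 38.
Row 3 must total 122; the given cells sum to 81, so (3,1) = 41.

47 38 20 17 / 8 29 35 50 / 41 44 14 23 / 26 11 53 32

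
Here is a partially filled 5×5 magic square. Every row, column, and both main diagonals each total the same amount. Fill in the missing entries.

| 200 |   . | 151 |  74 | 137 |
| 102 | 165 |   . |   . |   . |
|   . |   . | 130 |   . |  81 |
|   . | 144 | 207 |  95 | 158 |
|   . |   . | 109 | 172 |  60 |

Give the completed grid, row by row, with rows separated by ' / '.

200 88 151 74 137 / 102 165 53 116 214 / 179 67 130 193 81 / 46 144 207 95 158 / 123 186 109 172 60

Main diagonal is already complete: 200 + 165 + 130 + 95 + 60 = 650, so that is the magic constant.
Row 1 must total 650; the given cells sum to 562, so (1,2) = 88.
Using row 4: 144 + 207 + 95 + 158 + ? → (4,1) = 650 − 604 = 46.
Column 3 must total 650; the given cells sum to 597, so (2,3) = 53.
Using column 5: 137 + 81 + 158 + 60 + ? → (2,5) = 650 − 436 = 214.
Row 2: 102 + 165 + 53 + 214 + ? = 650, so (2,4) = 116.
Using column 4: 74 + 116 + 95 + 172 + ? → (3,4) = 650 − 457 = 193.
The remaining cell in anti-diagonal is (5,1) = 650 − 527 = 123.
Row 5 needs 650; the known cells sum to 464, so (5,2) = 186.
The remaining cell in column 1 is (3,1) = 650 − 471 = 179.
Column 2 needs 650; the known cells sum to 583, so (3,2) = 67.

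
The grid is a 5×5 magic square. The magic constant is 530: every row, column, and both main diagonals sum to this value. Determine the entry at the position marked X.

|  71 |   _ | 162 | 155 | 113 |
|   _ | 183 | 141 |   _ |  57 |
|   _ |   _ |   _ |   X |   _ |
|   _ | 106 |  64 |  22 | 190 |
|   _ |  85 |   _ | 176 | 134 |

Using row 1: 71 + 162 + 155 + 113 + ? → (1,2) = 530 − 501 = 29.
The remaining cell in row 4 is (4,1) = 530 − 382 = 148.
Column 2 needs 530; the known cells sum to 403, so (3,2) = 127.
From column 5, 530 − (113 + 57 + 190 + 134) gives (3,5) = 36.
From main diagonal, 530 − (71 + 183 + 22 + 134) gives (3,3) = 120.
The remaining cell in column 3 is (5,3) = 530 − 487 = 43.
Using row 5: 85 + 43 + 176 + 134 + ? → (5,1) = 530 − 438 = 92.
From anti-diagonal, 530 − (113 + 120 + 106 + 92) gives (2,4) = 99.
Row 2 must total 530; the given cells sum to 480, so (2,1) = 50.
From column 1, 530 − (71 + 50 + 148 + 92) gives (3,1) = 169.
The remaining cell in column 4 is (3,4) = 530 − 452 = 78.

78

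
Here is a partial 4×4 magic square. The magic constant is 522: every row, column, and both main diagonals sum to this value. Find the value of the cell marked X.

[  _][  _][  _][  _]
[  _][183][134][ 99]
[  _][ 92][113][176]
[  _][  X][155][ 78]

162

From row 2, 522 − (183 + 134 + 99) gives (2,1) = 106.
The remaining cell in row 3 is (3,1) = 522 − 381 = 141.
The remaining cell in column 3 is (1,3) = 522 − 402 = 120.
Column 4 must total 522; the given cells sum to 353, so (1,4) = 169.
Main diagonal: 183 + 113 + 78 + ? = 522, so (1,1) = 148.
The remaining cell in anti-diagonal is (4,1) = 522 − 395 = 127.
From row 1, 522 − (148 + 120 + 169) gives (1,2) = 85.
Row 4 needs 522; the known cells sum to 360, so (4,2) = 162.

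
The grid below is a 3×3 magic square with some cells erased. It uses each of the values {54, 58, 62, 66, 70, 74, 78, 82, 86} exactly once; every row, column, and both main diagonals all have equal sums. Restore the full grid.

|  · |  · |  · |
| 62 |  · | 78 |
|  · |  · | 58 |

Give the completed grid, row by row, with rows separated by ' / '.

82 54 74 / 62 70 78 / 66 86 58

The 9 entries sum to 630, so each line sums to 630/3 = 210.
Row 2 needs 210; the known cells sum to 140, so (2,2) = 70.
The remaining cell in column 3 is (1,3) = 210 − 136 = 74.
Main diagonal must total 210; the given cells sum to 128, so (1,1) = 82.
From anti-diagonal, 210 − (74 + 70) gives (3,1) = 66.
Row 1 must total 210; the given cells sum to 156, so (1,2) = 54.
Row 3: 66 + 58 + ? = 210, so (3,2) = 86.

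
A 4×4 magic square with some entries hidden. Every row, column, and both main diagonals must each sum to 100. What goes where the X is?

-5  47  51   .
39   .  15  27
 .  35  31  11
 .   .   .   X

55

Using row 1: -5 + 47 + 51 + ? → (1,4) = 100 − 93 = 7.
Row 2: 39 + 15 + 27 + ? = 100, so (2,2) = 19.
Using row 3: 35 + 31 + 11 + ? → (3,1) = 100 − 77 = 23.
From column 1, 100 − (-5 + 39 + 23) gives (4,1) = 43.
Column 2 must total 100; the given cells sum to 101, so (4,2) = -1.
Column 3 must total 100; the given cells sum to 97, so (4,3) = 3.
Column 4 must total 100; the given cells sum to 45, so (4,4) = 55.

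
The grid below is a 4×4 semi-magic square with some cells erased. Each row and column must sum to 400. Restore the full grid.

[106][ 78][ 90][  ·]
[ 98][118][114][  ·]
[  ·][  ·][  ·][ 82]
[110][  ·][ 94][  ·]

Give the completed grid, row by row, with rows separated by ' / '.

The remaining cell in row 1 is (1,4) = 400 − 274 = 126.
From row 2, 400 − (98 + 118 + 114) gives (2,4) = 70.
Column 1 needs 400; the known cells sum to 314, so (3,1) = 86.
Column 3 must total 400; the given cells sum to 298, so (3,3) = 102.
From column 4, 400 − (126 + 70 + 82) gives (4,4) = 122.
Row 3 must total 400; the given cells sum to 270, so (3,2) = 130.
Row 4 needs 400; the known cells sum to 326, so (4,2) = 74.

106 78 90 126 / 98 118 114 70 / 86 130 102 82 / 110 74 94 122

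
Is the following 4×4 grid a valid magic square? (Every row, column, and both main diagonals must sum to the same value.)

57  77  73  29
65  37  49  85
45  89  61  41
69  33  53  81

Yes

Row 1: 57 + 77 + 73 + 29 = 236.
Row 2: 65 + 37 + 49 + 85 = 236.
Row 3: 45 + 89 + 61 + 41 = 236.
Row 4: 69 + 33 + 53 + 81 = 236.
Column 1: 57 + 65 + 45 + 69 = 236.
Column 2: 77 + 37 + 89 + 33 = 236.
Column 3: 73 + 49 + 61 + 53 = 236.
Column 4: 29 + 85 + 41 + 81 = 236.
Main diagonal: 57 + 37 + 61 + 81 = 236.
Anti-diagonal: 29 + 49 + 89 + 69 = 236.
All lines sum to 236.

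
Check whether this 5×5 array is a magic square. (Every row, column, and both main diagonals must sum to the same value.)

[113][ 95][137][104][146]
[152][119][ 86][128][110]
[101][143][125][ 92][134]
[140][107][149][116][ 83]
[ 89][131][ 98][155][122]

Yes

Row 1: 113 + 95 + 137 + 104 + 146 = 595.
Row 2: 152 + 119 + 86 + 128 + 110 = 595.
Row 3: 101 + 143 + 125 + 92 + 134 = 595.
Row 4: 140 + 107 + 149 + 116 + 83 = 595.
Row 5: 89 + 131 + 98 + 155 + 122 = 595.
Column 1: 113 + 152 + 101 + 140 + 89 = 595.
Column 2: 95 + 119 + 143 + 107 + 131 = 595.
Column 3: 137 + 86 + 125 + 149 + 98 = 595.
Column 4: 104 + 128 + 92 + 116 + 155 = 595.
Column 5: 146 + 110 + 134 + 83 + 122 = 595.
Main diagonal: 113 + 119 + 125 + 116 + 122 = 595.
Anti-diagonal: 146 + 128 + 125 + 107 + 89 = 595.
All lines sum to 595.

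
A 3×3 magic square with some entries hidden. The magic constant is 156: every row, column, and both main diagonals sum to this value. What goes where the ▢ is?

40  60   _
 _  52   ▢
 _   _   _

Row 1 must total 156; the given cells sum to 100, so (1,3) = 56.
From column 2, 156 − (60 + 52) gives (3,2) = 44.
Main diagonal must total 156; the given cells sum to 92, so (3,3) = 64.
Anti-diagonal needs 156; the known cells sum to 108, so (3,1) = 48.
Column 1 needs 156; the known cells sum to 88, so (2,1) = 68.
From column 3, 156 − (56 + 64) gives (2,3) = 36.

36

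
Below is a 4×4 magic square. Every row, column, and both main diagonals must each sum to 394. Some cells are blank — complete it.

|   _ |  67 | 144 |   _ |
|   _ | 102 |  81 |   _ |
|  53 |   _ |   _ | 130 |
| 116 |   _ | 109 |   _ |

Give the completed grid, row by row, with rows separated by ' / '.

Column 3 must total 394; the given cells sum to 334, so (3,3) = 60.
Using row 3: 53 + 60 + 130 + ? → (3,2) = 394 − 243 = 151.
Column 2: 67 + 102 + 151 + ? = 394, so (4,2) = 74.
Using anti-diagonal: 81 + 151 + 116 + ? → (1,4) = 394 − 348 = 46.
Row 1: 67 + 144 + 46 + ? = 394, so (1,1) = 137.
Using row 4: 116 + 74 + 109 + ? → (4,4) = 394 − 299 = 95.
Column 1 needs 394; the known cells sum to 306, so (2,1) = 88.
From column 4, 394 − (46 + 130 + 95) gives (2,4) = 123.

137 67 144 46 / 88 102 81 123 / 53 151 60 130 / 116 74 109 95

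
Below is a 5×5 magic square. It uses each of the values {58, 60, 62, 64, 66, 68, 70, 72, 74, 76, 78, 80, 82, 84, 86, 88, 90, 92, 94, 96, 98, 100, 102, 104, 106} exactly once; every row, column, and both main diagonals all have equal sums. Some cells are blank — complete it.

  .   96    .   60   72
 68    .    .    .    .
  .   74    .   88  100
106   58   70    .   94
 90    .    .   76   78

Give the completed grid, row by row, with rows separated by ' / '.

The 25 entries sum to 2050, so each line sums to 2050/5 = 410.
Row 4: 106 + 58 + 70 + 94 + ? = 410, so (4,4) = 82.
From column 4, 410 − (60 + 88 + 82 + 76) gives (2,4) = 104.
Column 5: 72 + 100 + 94 + 78 + ? = 410, so (2,5) = 66.
The remaining cell in anti-diagonal is (3,3) = 410 − 324 = 86.
The remaining cell in row 3 is (3,1) = 410 − 348 = 62.
The remaining cell in column 1 is (1,1) = 410 − 326 = 84.
The remaining cell in main diagonal is (2,2) = 410 − 330 = 80.
The remaining cell in row 1 is (1,3) = 410 − 312 = 98.
Row 2 must total 410; the given cells sum to 318, so (2,3) = 92.
From column 2, 410 − (96 + 80 + 74 + 58) gives (5,2) = 102.
Column 3 needs 410; the known cells sum to 346, so (5,3) = 64.

84 96 98 60 72 / 68 80 92 104 66 / 62 74 86 88 100 / 106 58 70 82 94 / 90 102 64 76 78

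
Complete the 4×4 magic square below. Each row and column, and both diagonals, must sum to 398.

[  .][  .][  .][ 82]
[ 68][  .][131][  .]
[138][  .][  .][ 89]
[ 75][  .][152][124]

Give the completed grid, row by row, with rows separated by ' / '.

The remaining cell in row 4 is (4,2) = 398 − 351 = 47.
Column 1: 68 + 138 + 75 + ? = 398, so (1,1) = 117.
Using column 4: 82 + 89 + 124 + ? → (2,4) = 398 − 295 = 103.
Anti-diagonal needs 398; the known cells sum to 288, so (3,2) = 110.
The remaining cell in row 2 is (2,2) = 398 − 302 = 96.
Using row 3: 138 + 110 + 89 + ? → (3,3) = 398 − 337 = 61.
Column 2 must total 398; the given cells sum to 253, so (1,2) = 145.
From column 3, 398 − (131 + 61 + 152) gives (1,3) = 54.

117 145 54 82 / 68 96 131 103 / 138 110 61 89 / 75 47 152 124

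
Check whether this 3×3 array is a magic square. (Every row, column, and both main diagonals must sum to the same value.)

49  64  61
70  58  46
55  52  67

Row 1: 49 + 64 + 61 = 174.
Row 2: 70 + 58 + 46 = 174.
Row 3: 55 + 52 + 67 = 174.
Column 1: 49 + 70 + 55 = 174.
Column 2: 64 + 58 + 52 = 174.
Column 3: 61 + 46 + 67 = 174.
Main diagonal: 49 + 58 + 67 = 174.
Anti-diagonal: 61 + 58 + 55 = 174.
All lines sum to 174.

Yes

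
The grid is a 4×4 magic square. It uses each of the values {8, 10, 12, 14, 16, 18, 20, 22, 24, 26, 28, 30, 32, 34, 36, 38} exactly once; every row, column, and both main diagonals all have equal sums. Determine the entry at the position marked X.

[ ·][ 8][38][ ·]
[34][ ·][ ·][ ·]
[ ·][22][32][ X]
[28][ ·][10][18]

The 16 entries sum to 368, so each line sums to 368/4 = 92.
Using row 4: 28 + 10 + 18 + ? → (4,2) = 92 − 56 = 36.
Column 2: 8 + 22 + 36 + ? = 92, so (2,2) = 26.
Column 3 must total 92; the given cells sum to 80, so (2,3) = 12.
Main diagonal must total 92; the given cells sum to 76, so (1,1) = 16.
From anti-diagonal, 92 − (12 + 22 + 28) gives (1,4) = 30.
Row 2 needs 92; the known cells sum to 72, so (2,4) = 20.
The remaining cell in column 1 is (3,1) = 92 − 78 = 14.
Using column 4: 30 + 20 + 18 + ? → (3,4) = 92 − 68 = 24.

24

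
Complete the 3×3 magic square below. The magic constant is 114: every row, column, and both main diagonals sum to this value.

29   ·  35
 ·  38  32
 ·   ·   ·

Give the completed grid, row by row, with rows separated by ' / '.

29 50 35 / 44 38 32 / 41 26 47

Row 1 must total 114; the given cells sum to 64, so (1,2) = 50.
Row 2 needs 114; the known cells sum to 70, so (2,1) = 44.
Column 1: 29 + 44 + ? = 114, so (3,1) = 41.
Column 2 must total 114; the given cells sum to 88, so (3,2) = 26.
The remaining cell in column 3 is (3,3) = 114 − 67 = 47.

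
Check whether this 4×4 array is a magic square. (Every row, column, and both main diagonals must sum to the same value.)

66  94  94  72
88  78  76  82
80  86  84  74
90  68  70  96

No — row 1 sums to 326 but anti-diagonal sums to 324.

Row 1: 66 + 94 + 94 + 72 = 326.
Row 2: 88 + 78 + 76 + 82 = 324.
Row 3: 80 + 86 + 84 + 74 = 324.
Row 4: 90 + 68 + 70 + 96 = 324.
Column 1: 66 + 88 + 80 + 90 = 324.
Column 2: 94 + 78 + 86 + 68 = 326.
Column 3: 94 + 76 + 84 + 70 = 324.
Column 4: 72 + 82 + 74 + 96 = 324.
Main diagonal: 66 + 78 + 84 + 96 = 324.
Anti-diagonal: 72 + 76 + 86 + 90 = 324.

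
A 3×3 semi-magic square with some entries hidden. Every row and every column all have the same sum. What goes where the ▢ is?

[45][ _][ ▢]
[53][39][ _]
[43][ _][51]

Column 1 is complete and sums to 141; that is the magic constant.
The remaining cell in row 2 is (2,3) = 141 − 92 = 49.
Row 3 must total 141; the given cells sum to 94, so (3,2) = 47.
Column 2 needs 141; the known cells sum to 86, so (1,2) = 55.
Using column 3: 49 + 51 + ? → (1,3) = 141 − 100 = 41.

41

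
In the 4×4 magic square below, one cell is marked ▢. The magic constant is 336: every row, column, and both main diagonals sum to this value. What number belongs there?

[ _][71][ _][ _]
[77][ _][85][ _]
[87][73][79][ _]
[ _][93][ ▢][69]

Using row 3: 87 + 73 + 79 + ? → (3,4) = 336 − 239 = 97.
Column 2 must total 336; the given cells sum to 237, so (2,2) = 99.
Main diagonal must total 336; the given cells sum to 247, so (1,1) = 89.
Row 2 needs 336; the known cells sum to 261, so (2,4) = 75.
From column 1, 336 − (89 + 77 + 87) gives (4,1) = 83.
Column 4: 75 + 97 + 69 + ? = 336, so (1,4) = 95.
The remaining cell in row 1 is (1,3) = 336 − 255 = 81.
Row 4 needs 336; the known cells sum to 245, so (4,3) = 91.

91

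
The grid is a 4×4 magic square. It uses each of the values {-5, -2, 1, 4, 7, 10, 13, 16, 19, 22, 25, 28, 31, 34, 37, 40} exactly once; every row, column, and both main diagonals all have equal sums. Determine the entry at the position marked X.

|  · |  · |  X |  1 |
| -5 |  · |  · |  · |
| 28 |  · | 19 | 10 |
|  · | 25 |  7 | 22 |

4

The 16 entries sum to 280, so each line sums to 280/4 = 70.
The remaining cell in row 3 is (3,2) = 70 − 57 = 13.
Row 4 needs 70; the known cells sum to 54, so (4,1) = 16.
Using column 1: -5 + 28 + 16 + ? → (1,1) = 70 − 39 = 31.
Column 4 must total 70; the given cells sum to 33, so (2,4) = 37.
The remaining cell in main diagonal is (2,2) = 70 − 72 = -2.
The remaining cell in anti-diagonal is (2,3) = 70 − 30 = 40.
Column 2 must total 70; the given cells sum to 36, so (1,2) = 34.
Column 3: 40 + 19 + 7 + ? = 70, so (1,3) = 4.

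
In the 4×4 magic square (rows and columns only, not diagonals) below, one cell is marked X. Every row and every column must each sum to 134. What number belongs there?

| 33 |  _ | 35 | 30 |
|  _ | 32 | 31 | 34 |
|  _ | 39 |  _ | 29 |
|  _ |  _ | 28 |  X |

The remaining cell in row 1 is (1,2) = 134 − 98 = 36.
Row 2 must total 134; the given cells sum to 97, so (2,1) = 37.
Column 2: 36 + 32 + 39 + ? = 134, so (4,2) = 27.
Column 3 needs 134; the known cells sum to 94, so (3,3) = 40.
Column 4 needs 134; the known cells sum to 93, so (4,4) = 41.

41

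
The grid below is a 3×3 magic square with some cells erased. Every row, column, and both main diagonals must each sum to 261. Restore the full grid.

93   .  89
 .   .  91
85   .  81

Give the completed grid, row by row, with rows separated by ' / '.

93 79 89 / 83 87 91 / 85 95 81

The remaining cell in row 1 is (1,2) = 261 − 182 = 79.
From row 3, 261 − (85 + 81) gives (3,2) = 95.
From column 1, 261 − (93 + 85) gives (2,1) = 83.
From column 2, 261 − (79 + 95) gives (2,2) = 87.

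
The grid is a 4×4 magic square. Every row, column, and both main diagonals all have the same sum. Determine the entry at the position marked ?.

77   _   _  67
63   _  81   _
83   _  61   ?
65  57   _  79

Column 1 is complete and sums to 288; that is the magic constant.
Using row 4: 65 + 57 + 79 + ? → (4,3) = 288 − 201 = 87.
Column 3 must total 288; the given cells sum to 229, so (1,3) = 59.
The remaining cell in main diagonal is (2,2) = 288 − 217 = 71.
Anti-diagonal: 67 + 81 + 65 + ? = 288, so (3,2) = 75.
From row 1, 288 − (77 + 59 + 67) gives (1,2) = 85.
From row 2, 288 − (63 + 71 + 81) gives (2,4) = 73.
From row 3, 288 − (83 + 75 + 61) gives (3,4) = 69.

69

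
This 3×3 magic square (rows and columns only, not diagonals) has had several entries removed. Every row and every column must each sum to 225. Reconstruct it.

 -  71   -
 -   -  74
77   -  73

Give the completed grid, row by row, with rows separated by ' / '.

Row 3 needs 225; the known cells sum to 150, so (3,2) = 75.
Column 2 needs 225; the known cells sum to 146, so (2,2) = 79.
Using column 3: 74 + 73 + ? → (1,3) = 225 − 147 = 78.
From row 1, 225 − (71 + 78) gives (1,1) = 76.
Using row 2: 79 + 74 + ? → (2,1) = 225 − 153 = 72.

76 71 78 / 72 79 74 / 77 75 73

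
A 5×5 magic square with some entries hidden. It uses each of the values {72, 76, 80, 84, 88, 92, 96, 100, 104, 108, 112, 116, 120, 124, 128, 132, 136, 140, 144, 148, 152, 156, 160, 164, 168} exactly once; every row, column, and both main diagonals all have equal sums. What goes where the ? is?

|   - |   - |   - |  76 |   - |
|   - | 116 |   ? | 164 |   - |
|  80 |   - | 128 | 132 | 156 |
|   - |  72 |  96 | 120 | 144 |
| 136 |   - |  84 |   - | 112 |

The 25 entries sum to 3000, so each line sums to 3000/5 = 600.
Using row 3: 80 + 128 + 132 + 156 + ? → (3,2) = 600 − 496 = 104.
Row 4 must total 600; the given cells sum to 432, so (4,1) = 168.
The remaining cell in column 4 is (5,4) = 600 − 492 = 108.
From main diagonal, 600 − (116 + 128 + 120 + 112) gives (1,1) = 124.
Anti-diagonal must total 600; the given cells sum to 500, so (1,5) = 100.
Row 5: 136 + 84 + 108 + 112 + ? = 600, so (5,2) = 160.
Column 1: 124 + 80 + 168 + 136 + ? = 600, so (2,1) = 92.
Using column 2: 116 + 104 + 72 + 160 + ? → (1,2) = 600 − 452 = 148.
The remaining cell in column 5 is (2,5) = 600 − 512 = 88.
The remaining cell in row 1 is (1,3) = 600 − 448 = 152.
From row 2, 600 − (92 + 116 + 164 + 88) gives (2,3) = 140.

140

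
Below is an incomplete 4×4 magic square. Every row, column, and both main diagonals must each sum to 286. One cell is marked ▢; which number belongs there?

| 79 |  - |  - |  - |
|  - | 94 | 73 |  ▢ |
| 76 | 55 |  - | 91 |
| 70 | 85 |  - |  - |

The remaining cell in row 3 is (3,3) = 286 − 222 = 64.
From column 1, 286 − (79 + 76 + 70) gives (2,1) = 61.
Using column 2: 94 + 55 + 85 + ? → (1,2) = 286 − 234 = 52.
The remaining cell in main diagonal is (4,4) = 286 − 237 = 49.
Anti-diagonal: 73 + 55 + 70 + ? = 286, so (1,4) = 88.
From row 1, 286 − (79 + 52 + 88) gives (1,3) = 67.
Row 2 must total 286; the given cells sum to 228, so (2,4) = 58.

58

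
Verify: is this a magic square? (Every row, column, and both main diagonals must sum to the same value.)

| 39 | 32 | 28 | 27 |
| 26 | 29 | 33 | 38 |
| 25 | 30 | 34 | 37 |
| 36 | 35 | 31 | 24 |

Yes

Row 1: 39 + 32 + 28 + 27 = 126.
Row 2: 26 + 29 + 33 + 38 = 126.
Row 3: 25 + 30 + 34 + 37 = 126.
Row 4: 36 + 35 + 31 + 24 = 126.
Column 1: 39 + 26 + 25 + 36 = 126.
Column 2: 32 + 29 + 30 + 35 = 126.
Column 3: 28 + 33 + 34 + 31 = 126.
Column 4: 27 + 38 + 37 + 24 = 126.
Main diagonal: 39 + 29 + 34 + 24 = 126.
Anti-diagonal: 27 + 33 + 30 + 36 = 126.
All lines sum to 126.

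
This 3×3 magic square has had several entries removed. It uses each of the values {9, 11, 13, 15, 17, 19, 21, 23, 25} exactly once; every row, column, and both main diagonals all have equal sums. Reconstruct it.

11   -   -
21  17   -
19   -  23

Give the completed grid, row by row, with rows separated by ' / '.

11 25 15 / 21 17 13 / 19 9 23

The 9 entries sum to 153, so each line sums to 153/3 = 51.
Row 2: 21 + 17 + ? = 51, so (2,3) = 13.
Using row 3: 19 + 23 + ? → (3,2) = 51 − 42 = 9.
Using column 2: 17 + 9 + ? → (1,2) = 51 − 26 = 25.
Using column 3: 13 + 23 + ? → (1,3) = 51 − 36 = 15.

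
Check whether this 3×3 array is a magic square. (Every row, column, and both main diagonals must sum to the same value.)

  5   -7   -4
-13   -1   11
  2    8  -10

Row 1: 5 + (-7) + (-4) = -6.
Row 2: -13 + (-1) + 11 = -3.
Row 3: 2 + 8 + (-10) = 0.
Column 1: 5 + (-13) + 2 = -6.
Column 2: -7 + (-1) + 8 = 0.
Column 3: -4 + 11 + (-10) = -3.
Main diagonal: 5 + (-1) + (-10) = -6.
Anti-diagonal: -4 + (-1) + 2 = -3.

No — row 3 sums to 0 but column 1 sums to -6.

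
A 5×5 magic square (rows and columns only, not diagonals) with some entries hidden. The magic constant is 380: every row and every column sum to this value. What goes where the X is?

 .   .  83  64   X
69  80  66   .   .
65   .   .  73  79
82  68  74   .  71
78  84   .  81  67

The remaining cell in row 4 is (4,4) = 380 − 295 = 85.
Row 5 must total 380; the given cells sum to 310, so (5,3) = 70.
From column 1, 380 − (69 + 65 + 82 + 78) gives (1,1) = 86.
Using column 3: 83 + 66 + 74 + 70 + ? → (3,3) = 380 − 293 = 87.
Column 4 needs 380; the known cells sum to 303, so (2,4) = 77.
Row 2 must total 380; the given cells sum to 292, so (2,5) = 88.
Row 3: 65 + 87 + 73 + 79 + ? = 380, so (3,2) = 76.
Column 2: 80 + 76 + 68 + 84 + ? = 380, so (1,2) = 72.
The remaining cell in column 5 is (1,5) = 380 − 305 = 75.

75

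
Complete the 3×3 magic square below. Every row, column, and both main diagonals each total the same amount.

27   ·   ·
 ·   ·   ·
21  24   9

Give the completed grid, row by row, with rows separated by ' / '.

27 12 15 / 6 18 30 / 21 24 9

Row 3 is already complete: 21 + 24 + 9 = 54, so that is the magic constant.
Column 1 must total 54; the given cells sum to 48, so (2,1) = 6.
Main diagonal: 27 + 9 + ? = 54, so (2,2) = 18.
Anti-diagonal needs 54; the known cells sum to 39, so (1,3) = 15.
Using row 1: 27 + 15 + ? → (1,2) = 54 − 42 = 12.
Using row 2: 6 + 18 + ? → (2,3) = 54 − 24 = 30.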